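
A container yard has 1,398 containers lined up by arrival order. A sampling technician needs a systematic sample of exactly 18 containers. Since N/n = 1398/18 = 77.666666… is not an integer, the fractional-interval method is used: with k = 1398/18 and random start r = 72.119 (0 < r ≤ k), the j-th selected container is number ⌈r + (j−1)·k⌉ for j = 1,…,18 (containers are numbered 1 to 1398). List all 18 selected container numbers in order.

j=1: r + 0k = 72.119 → ⌈·⌉ = 73
j=2: r + 1k = 149.785666… → ⌈·⌉ = 150
j=3: r + 2k = 227.452333… → ⌈·⌉ = 228
j=4: r + 3k = 305.119 → ⌈·⌉ = 306
j=5: r + 4k = 382.785666… → ⌈·⌉ = 383
j=6: r + 5k = 460.452333… → ⌈·⌉ = 461
j=7: r + 6k = 538.119 → ⌈·⌉ = 539
j=8: r + 7k = 615.785666… → ⌈·⌉ = 616
j=9: r + 8k = 693.452333… → ⌈·⌉ = 694
j=10: r + 9k = 771.119 → ⌈·⌉ = 772
j=11: r + 10k = 848.785666… → ⌈·⌉ = 849
j=12: r + 11k = 926.452333… → ⌈·⌉ = 927
j=13: r + 12k = 1004.119 → ⌈·⌉ = 1005
j=14: r + 13k = 1081.785666… → ⌈·⌉ = 1082
j=15: r + 14k = 1159.452333… → ⌈·⌉ = 1160
j=16: r + 15k = 1237.119 → ⌈·⌉ = 1238
j=17: r + 16k = 1314.785666… → ⌈·⌉ = 1315
j=18: r + 17k = 1392.452333… → ⌈·⌉ = 1393

73, 150, 228, 306, 383, 461, 539, 616, 694, 772, 849, 927, 1005, 1082, 1160, 1238, 1315, 1393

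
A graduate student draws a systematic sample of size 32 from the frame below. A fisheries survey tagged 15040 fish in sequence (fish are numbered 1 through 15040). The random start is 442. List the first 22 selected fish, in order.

442, 912, 1382, 1852, 2322, 2792, 3262, 3732, 4202, 4672, 5142, 5612, 6082, 6552, 7022, 7492, 7962, 8432, 8902, 9372, 9842, 10312

k = N/n = 15040/32 = 470
fish 1: 442
fish 2: 442 + 470 = 912
fish 3: 912 + 470 = 1382
fish 4: 1382 + 470 = 1852
fish 5: 1852 + 470 = 2322
fish 6: 2322 + 470 = 2792
fish 7: 2792 + 470 = 3262
fish 8: 3262 + 470 = 3732
fish 9: 3732 + 470 = 4202
fish 10: 4202 + 470 = 4672
fish 11: 4672 + 470 = 5142
fish 12: 5142 + 470 = 5612
fish 13: 5612 + 470 = 6082
fish 14: 6082 + 470 = 6552
fish 15: 6552 + 470 = 7022
fish 16: 7022 + 470 = 7492
fish 17: 7492 + 470 = 7962
fish 18: 7962 + 470 = 8432
fish 19: 8432 + 470 = 8902
fish 20: 8902 + 470 = 9372
fish 21: 9372 + 470 = 9842
fish 22: 9842 + 470 = 10312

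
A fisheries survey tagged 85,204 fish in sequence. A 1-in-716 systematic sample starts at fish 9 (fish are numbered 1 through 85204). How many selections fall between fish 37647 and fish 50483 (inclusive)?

k = 716
First selection ≥ 37647: 9 + ⌈(37647−9)/716⌉·716 = 9 + 53×716 = 37957
Last selection ≤ 50483: 9 + ⌊(50483−9)/716⌋·716 = 9 + 70×716 = 50129
Count = 70 − 53 + 1 = 18

18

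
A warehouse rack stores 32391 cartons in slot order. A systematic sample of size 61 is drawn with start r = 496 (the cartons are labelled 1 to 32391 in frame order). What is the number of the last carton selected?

k = 32391/61 = 531
61st selection = r + (61−1)·k = 496 + 60×531 = 496 + 31860 = 32356

32356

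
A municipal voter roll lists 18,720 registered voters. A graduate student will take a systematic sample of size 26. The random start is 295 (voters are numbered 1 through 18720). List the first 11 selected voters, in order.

k = N/n = 18720/26 = 720
voter 1: 295
voter 2: 295 + 720 = 1015
voter 3: 1015 + 720 = 1735
voter 4: 1735 + 720 = 2455
voter 5: 2455 + 720 = 3175
voter 6: 3175 + 720 = 3895
voter 7: 3895 + 720 = 4615
voter 8: 4615 + 720 = 5335
voter 9: 5335 + 720 = 6055
voter 10: 6055 + 720 = 6775
voter 11: 6775 + 720 = 7495

295, 1015, 1735, 2455, 3175, 3895, 4615, 5335, 6055, 6775, 7495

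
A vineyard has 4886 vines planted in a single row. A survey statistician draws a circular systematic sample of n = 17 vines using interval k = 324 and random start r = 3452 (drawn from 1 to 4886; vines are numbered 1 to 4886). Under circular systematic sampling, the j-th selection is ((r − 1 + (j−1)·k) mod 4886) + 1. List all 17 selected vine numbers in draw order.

Selection 1: 3452
Selection 2: 3452 + 324 = 3776
Selection 3: 3776 + 324 = 4100
Selection 4: 4100 + 324 = 4424
Selection 5: 4424 + 324 = 4748
Selection 6: 4748 + 324 = 5072 → 5072 − 4886 = 186
Selection 7: 186 + 324 = 510
Selection 8: 510 + 324 = 834
Selection 9: 834 + 324 = 1158
Selection 10: 1158 + 324 = 1482
Selection 11: 1482 + 324 = 1806
Selection 12: 1806 + 324 = 2130
Selection 13: 2130 + 324 = 2454
Selection 14: 2454 + 324 = 2778
Selection 15: 2778 + 324 = 3102
Selection 16: 3102 + 324 = 3426
Selection 17: 3426 + 324 = 3750

3452, 3776, 4100, 4424, 4748, 186, 510, 834, 1158, 1482, 1806, 2130, 2454, 2778, 3102, 3426, 3750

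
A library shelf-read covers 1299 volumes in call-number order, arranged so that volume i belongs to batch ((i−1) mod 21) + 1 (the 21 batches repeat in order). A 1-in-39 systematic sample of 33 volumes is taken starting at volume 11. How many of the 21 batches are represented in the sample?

7

Consecutive selections differ by k = 39, so their batch numbers differ by 39 mod 21 = 18.
gcd(39, 21) = 3, so the sample visits 21/3 = 7 distinct residues mod 21.
Start 11 is batch 11; the batches hit are 2, 5, 8, 11, 14, 17, 20.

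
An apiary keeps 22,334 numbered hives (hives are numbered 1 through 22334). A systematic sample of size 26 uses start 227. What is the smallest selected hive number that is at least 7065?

7099

k = 22334/26 = 859
Steps past start: ⌈(7065 − 227)/859⌉ = ⌈6838/859⌉ = 8
Selected hive: 227 + 8×859 = 7099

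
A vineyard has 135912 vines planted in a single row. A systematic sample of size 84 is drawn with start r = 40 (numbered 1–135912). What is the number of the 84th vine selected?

k = 135912/84 = 1618
84th selection = r + (84−1)·k = 40 + 83×1618 = 40 + 134294 = 134334

134334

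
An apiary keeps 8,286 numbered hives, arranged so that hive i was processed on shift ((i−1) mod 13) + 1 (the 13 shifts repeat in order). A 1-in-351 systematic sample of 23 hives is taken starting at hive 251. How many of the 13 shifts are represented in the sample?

1

Consecutive selections differ by k = 351, so their shift numbers differ by 351 mod 13 = 0.
gcd(351, 13) = 13, so the sample visits 13/13 = 1 distinct residues mod 13.
Start 251 is shift 4; the shifts hit are 4.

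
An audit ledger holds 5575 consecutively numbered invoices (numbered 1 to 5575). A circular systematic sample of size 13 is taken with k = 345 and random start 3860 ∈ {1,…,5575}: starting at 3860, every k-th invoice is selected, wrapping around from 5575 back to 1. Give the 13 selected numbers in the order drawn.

3860, 4205, 4550, 4895, 5240, 10, 355, 700, 1045, 1390, 1735, 2080, 2425

Selection 1: 3860
Selection 2: 3860 + 345 = 4205
Selection 3: 4205 + 345 = 4550
Selection 4: 4550 + 345 = 4895
Selection 5: 4895 + 345 = 5240
Selection 6: 5240 + 345 = 5585 → 5585 − 5575 = 10
Selection 7: 10 + 345 = 355
Selection 8: 355 + 345 = 700
Selection 9: 700 + 345 = 1045
Selection 10: 1045 + 345 = 1390
Selection 11: 1390 + 345 = 1735
Selection 12: 1735 + 345 = 2080
Selection 13: 2080 + 345 = 2425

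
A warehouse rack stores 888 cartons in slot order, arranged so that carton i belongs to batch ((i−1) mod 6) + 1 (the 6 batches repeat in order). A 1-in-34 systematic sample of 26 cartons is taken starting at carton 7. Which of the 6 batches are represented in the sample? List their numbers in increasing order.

Consecutive selections differ by k = 34, so their batch numbers differ by 34 mod 6 = 4.
gcd(34, 6) = 2, so the sample visits 6/2 = 3 distinct residues mod 6.
Start 7 is batch 1; the batches hit are 1, 3, 5.

1, 3, 5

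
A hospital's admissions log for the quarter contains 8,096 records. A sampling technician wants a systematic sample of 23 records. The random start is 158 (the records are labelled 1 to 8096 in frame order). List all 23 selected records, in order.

158, 510, 862, 1214, 1566, 1918, 2270, 2622, 2974, 3326, 3678, 4030, 4382, 4734, 5086, 5438, 5790, 6142, 6494, 6846, 7198, 7550, 7902

k = N/n = 8096/23 = 352
record 1: 158
record 2: 158 + 352 = 510
record 3: 510 + 352 = 862
record 4: 862 + 352 = 1214
record 5: 1214 + 352 = 1566
record 6: 1566 + 352 = 1918
record 7: 1918 + 352 = 2270
record 8: 2270 + 352 = 2622
record 9: 2622 + 352 = 2974
record 10: 2974 + 352 = 3326
record 11: 3326 + 352 = 3678
record 12: 3678 + 352 = 4030
record 13: 4030 + 352 = 4382
record 14: 4382 + 352 = 4734
record 15: 4734 + 352 = 5086
record 16: 5086 + 352 = 5438
record 17: 5438 + 352 = 5790
record 18: 5790 + 352 = 6142
record 19: 6142 + 352 = 6494
record 20: 6494 + 352 = 6846
record 21: 6846 + 352 = 7198
record 22: 7198 + 352 = 7550
record 23: 7550 + 352 = 7902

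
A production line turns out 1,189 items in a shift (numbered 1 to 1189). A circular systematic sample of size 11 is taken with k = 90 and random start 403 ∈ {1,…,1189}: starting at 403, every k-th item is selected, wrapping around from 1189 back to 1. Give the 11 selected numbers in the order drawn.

403, 493, 583, 673, 763, 853, 943, 1033, 1123, 24, 114

Selection 1: 403
Selection 2: 403 + 90 = 493
Selection 3: 493 + 90 = 583
Selection 4: 583 + 90 = 673
Selection 5: 673 + 90 = 763
Selection 6: 763 + 90 = 853
Selection 7: 853 + 90 = 943
Selection 8: 943 + 90 = 1033
Selection 9: 1033 + 90 = 1123
Selection 10: 1123 + 90 = 1213 → 1213 − 1189 = 24
Selection 11: 24 + 90 = 114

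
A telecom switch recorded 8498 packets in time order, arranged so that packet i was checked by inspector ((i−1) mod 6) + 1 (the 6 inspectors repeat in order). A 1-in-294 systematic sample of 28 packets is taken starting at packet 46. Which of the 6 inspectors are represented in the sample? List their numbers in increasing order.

Consecutive selections differ by k = 294, so their inspector numbers differ by 294 mod 6 = 0.
gcd(294, 6) = 6, so the sample visits 6/6 = 1 distinct residues mod 6.
Start 46 is inspector 4; the inspectors hit are 4.

4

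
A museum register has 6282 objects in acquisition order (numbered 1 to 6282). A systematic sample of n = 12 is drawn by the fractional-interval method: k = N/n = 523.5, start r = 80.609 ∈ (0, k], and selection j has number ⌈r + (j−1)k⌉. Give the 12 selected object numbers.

81, 605, 1128, 1652, 2175, 2699, 3222, 3746, 4269, 4793, 5316, 5840

j=1: r + 0k = 80.609 → ⌈·⌉ = 81
j=2: r + 1k = 604.109 → ⌈·⌉ = 605
j=3: r + 2k = 1127.609 → ⌈·⌉ = 1128
j=4: r + 3k = 1651.109 → ⌈·⌉ = 1652
j=5: r + 4k = 2174.609 → ⌈·⌉ = 2175
j=6: r + 5k = 2698.109 → ⌈·⌉ = 2699
j=7: r + 6k = 3221.609 → ⌈·⌉ = 3222
j=8: r + 7k = 3745.109 → ⌈·⌉ = 3746
j=9: r + 8k = 4268.609 → ⌈·⌉ = 4269
j=10: r + 9k = 4792.109 → ⌈·⌉ = 4793
j=11: r + 10k = 5315.609 → ⌈·⌉ = 5316
j=12: r + 11k = 5839.109 → ⌈·⌉ = 5840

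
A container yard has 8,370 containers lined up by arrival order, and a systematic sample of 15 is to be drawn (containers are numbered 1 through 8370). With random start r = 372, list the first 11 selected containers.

k = N/n = 8370/15 = 558
container 1: 372
container 2: 372 + 558 = 930
container 3: 930 + 558 = 1488
container 4: 1488 + 558 = 2046
container 5: 2046 + 558 = 2604
container 6: 2604 + 558 = 3162
container 7: 3162 + 558 = 3720
container 8: 3720 + 558 = 4278
container 9: 4278 + 558 = 4836
container 10: 4836 + 558 = 5394
container 11: 5394 + 558 = 5952

372, 930, 1488, 2046, 2604, 3162, 3720, 4278, 4836, 5394, 5952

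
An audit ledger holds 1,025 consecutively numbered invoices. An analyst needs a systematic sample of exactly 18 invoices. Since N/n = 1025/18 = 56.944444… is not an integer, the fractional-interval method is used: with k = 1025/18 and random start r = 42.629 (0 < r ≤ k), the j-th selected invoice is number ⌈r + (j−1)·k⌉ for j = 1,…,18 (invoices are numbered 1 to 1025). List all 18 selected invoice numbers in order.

j=1: r + 0k = 42.629 → ⌈·⌉ = 43
j=2: r + 1k = 99.573444… → ⌈·⌉ = 100
j=3: r + 2k = 156.517888… → ⌈·⌉ = 157
j=4: r + 3k = 213.462333… → ⌈·⌉ = 214
j=5: r + 4k = 270.406777… → ⌈·⌉ = 271
j=6: r + 5k = 327.351222… → ⌈·⌉ = 328
j=7: r + 6k = 384.295666… → ⌈·⌉ = 385
j=8: r + 7k = 441.240111… → ⌈·⌉ = 442
j=9: r + 8k = 498.184555… → ⌈·⌉ = 499
j=10: r + 9k = 555.129 → ⌈·⌉ = 556
j=11: r + 10k = 612.073444… → ⌈·⌉ = 613
j=12: r + 11k = 669.017888… → ⌈·⌉ = 670
j=13: r + 12k = 725.962333… → ⌈·⌉ = 726
j=14: r + 13k = 782.906777… → ⌈·⌉ = 783
j=15: r + 14k = 839.851222… → ⌈·⌉ = 840
j=16: r + 15k = 896.795666… → ⌈·⌉ = 897
j=17: r + 16k = 953.740111… → ⌈·⌉ = 954
j=18: r + 17k = 1010.684555… → ⌈·⌉ = 1011

43, 100, 157, 214, 271, 328, 385, 442, 499, 556, 613, 670, 726, 783, 840, 897, 954, 1011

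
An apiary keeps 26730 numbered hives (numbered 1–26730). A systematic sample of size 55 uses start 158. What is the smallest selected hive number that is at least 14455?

14738

k = 26730/55 = 486
Steps past start: ⌈(14455 − 158)/486⌉ = ⌈14297/486⌉ = 30
Selected hive: 158 + 30×486 = 14738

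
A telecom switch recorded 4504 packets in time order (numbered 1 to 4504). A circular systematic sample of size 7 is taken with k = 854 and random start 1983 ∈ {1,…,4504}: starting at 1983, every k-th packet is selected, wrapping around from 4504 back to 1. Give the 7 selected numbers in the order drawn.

1983, 2837, 3691, 41, 895, 1749, 2603

Selection 1: 1983
Selection 2: 1983 + 854 = 2837
Selection 3: 2837 + 854 = 3691
Selection 4: 3691 + 854 = 4545 → 4545 − 4504 = 41
Selection 5: 41 + 854 = 895
Selection 6: 895 + 854 = 1749
Selection 7: 1749 + 854 = 2603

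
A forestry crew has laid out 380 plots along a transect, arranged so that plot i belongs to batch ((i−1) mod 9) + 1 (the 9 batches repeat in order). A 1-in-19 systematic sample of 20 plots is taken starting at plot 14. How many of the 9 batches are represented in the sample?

Consecutive selections differ by k = 19, so their batch numbers differ by 19 mod 9 = 1.
gcd(19, 9) = 1, so the sample visits 9/1 = 9 distinct residues mod 9.
Start 14 is batch 5; the batches hit are 1, 2, 3, 4, 5, 6, 7, 8, 9.

9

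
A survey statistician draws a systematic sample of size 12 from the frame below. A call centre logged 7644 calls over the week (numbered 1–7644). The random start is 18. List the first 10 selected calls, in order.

k = N/n = 7644/12 = 637
call 1: 18
call 2: 18 + 637 = 655
call 3: 655 + 637 = 1292
call 4: 1292 + 637 = 1929
call 5: 1929 + 637 = 2566
call 6: 2566 + 637 = 3203
call 7: 3203 + 637 = 3840
call 8: 3840 + 637 = 4477
call 9: 4477 + 637 = 5114
call 10: 5114 + 637 = 5751

18, 655, 1292, 1929, 2566, 3203, 3840, 4477, 5114, 5751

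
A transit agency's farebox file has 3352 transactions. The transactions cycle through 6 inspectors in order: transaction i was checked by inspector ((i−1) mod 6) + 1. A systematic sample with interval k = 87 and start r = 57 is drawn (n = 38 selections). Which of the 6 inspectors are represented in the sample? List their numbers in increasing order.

3, 6

Consecutive selections differ by k = 87, so their inspector numbers differ by 87 mod 6 = 3.
gcd(87, 6) = 3, so the sample visits 6/3 = 2 distinct residues mod 6.
Start 57 is inspector 3; the inspectors hit are 3, 6.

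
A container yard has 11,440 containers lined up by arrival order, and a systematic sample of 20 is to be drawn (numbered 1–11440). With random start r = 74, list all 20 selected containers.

k = N/n = 11440/20 = 572
container 1: 74
container 2: 74 + 572 = 646
container 3: 646 + 572 = 1218
container 4: 1218 + 572 = 1790
container 5: 1790 + 572 = 2362
container 6: 2362 + 572 = 2934
container 7: 2934 + 572 = 3506
container 8: 3506 + 572 = 4078
container 9: 4078 + 572 = 4650
container 10: 4650 + 572 = 5222
container 11: 5222 + 572 = 5794
container 12: 5794 + 572 = 6366
container 13: 6366 + 572 = 6938
container 14: 6938 + 572 = 7510
container 15: 7510 + 572 = 8082
container 16: 8082 + 572 = 8654
container 17: 8654 + 572 = 9226
container 18: 9226 + 572 = 9798
container 19: 9798 + 572 = 10370
container 20: 10370 + 572 = 10942

74, 646, 1218, 1790, 2362, 2934, 3506, 4078, 4650, 5222, 5794, 6366, 6938, 7510, 8082, 8654, 9226, 9798, 10370, 10942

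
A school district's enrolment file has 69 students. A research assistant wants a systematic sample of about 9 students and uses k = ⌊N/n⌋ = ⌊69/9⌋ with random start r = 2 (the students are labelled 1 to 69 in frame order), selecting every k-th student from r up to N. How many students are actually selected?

10

k = ⌊69/9⌋ = 7
Achieved size = ⌊(69 − 2)/7⌋ + 1 = ⌊67/7⌋ + 1 = 9 + 1 = 10
(last selection: 2 + 9×7 = 65 ≤ 69; next would be 72 > 69)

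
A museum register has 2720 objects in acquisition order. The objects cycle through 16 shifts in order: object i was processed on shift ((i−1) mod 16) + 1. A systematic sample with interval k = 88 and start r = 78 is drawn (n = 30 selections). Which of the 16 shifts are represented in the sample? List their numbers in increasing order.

Consecutive selections differ by k = 88, so their shift numbers differ by 88 mod 16 = 8.
gcd(88, 16) = 8, so the sample visits 16/8 = 2 distinct residues mod 16.
Start 78 is shift 14; the shifts hit are 6, 14.

6, 14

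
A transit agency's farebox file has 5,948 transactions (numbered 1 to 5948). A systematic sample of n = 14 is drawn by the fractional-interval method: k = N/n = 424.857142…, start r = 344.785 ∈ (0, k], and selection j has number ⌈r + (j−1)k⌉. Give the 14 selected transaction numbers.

345, 770, 1195, 1620, 2045, 2470, 2894, 3319, 3744, 4169, 4594, 5019, 5444, 5868

j=1: r + 0k = 344.785 → ⌈·⌉ = 345
j=2: r + 1k = 769.642142… → ⌈·⌉ = 770
j=3: r + 2k = 1194.499285… → ⌈·⌉ = 1195
j=4: r + 3k = 1619.356428… → ⌈·⌉ = 1620
j=5: r + 4k = 2044.213571… → ⌈·⌉ = 2045
j=6: r + 5k = 2469.070714… → ⌈·⌉ = 2470
j=7: r + 6k = 2893.927857… → ⌈·⌉ = 2894
j=8: r + 7k = 3318.785 → ⌈·⌉ = 3319
j=9: r + 8k = 3743.642142… → ⌈·⌉ = 3744
j=10: r + 9k = 4168.499285… → ⌈·⌉ = 4169
j=11: r + 10k = 4593.356428… → ⌈·⌉ = 4594
j=12: r + 11k = 5018.213571… → ⌈·⌉ = 5019
j=13: r + 12k = 5443.070714… → ⌈·⌉ = 5444
j=14: r + 13k = 5867.927857… → ⌈·⌉ = 5868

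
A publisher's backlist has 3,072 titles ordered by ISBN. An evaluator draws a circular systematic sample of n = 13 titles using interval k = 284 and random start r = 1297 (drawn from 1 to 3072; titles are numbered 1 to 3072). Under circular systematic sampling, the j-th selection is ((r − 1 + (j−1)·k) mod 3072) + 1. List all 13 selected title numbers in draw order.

1297, 1581, 1865, 2149, 2433, 2717, 3001, 213, 497, 781, 1065, 1349, 1633

Selection 1: 1297
Selection 2: 1297 + 284 = 1581
Selection 3: 1581 + 284 = 1865
Selection 4: 1865 + 284 = 2149
Selection 5: 2149 + 284 = 2433
Selection 6: 2433 + 284 = 2717
Selection 7: 2717 + 284 = 3001
Selection 8: 3001 + 284 = 3285 → 3285 − 3072 = 213
Selection 9: 213 + 284 = 497
Selection 10: 497 + 284 = 781
Selection 11: 781 + 284 = 1065
Selection 12: 1065 + 284 = 1349
Selection 13: 1349 + 284 = 1633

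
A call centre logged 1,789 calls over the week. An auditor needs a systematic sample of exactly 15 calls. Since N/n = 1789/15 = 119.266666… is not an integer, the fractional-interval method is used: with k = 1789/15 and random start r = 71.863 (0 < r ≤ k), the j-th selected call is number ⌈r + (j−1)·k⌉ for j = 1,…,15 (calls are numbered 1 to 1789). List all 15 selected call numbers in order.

72, 192, 311, 430, 549, 669, 788, 907, 1026, 1146, 1265, 1384, 1504, 1623, 1742

j=1: r + 0k = 71.863 → ⌈·⌉ = 72
j=2: r + 1k = 191.129666… → ⌈·⌉ = 192
j=3: r + 2k = 310.396333… → ⌈·⌉ = 311
j=4: r + 3k = 429.663 → ⌈·⌉ = 430
j=5: r + 4k = 548.929666… → ⌈·⌉ = 549
j=6: r + 5k = 668.196333… → ⌈·⌉ = 669
j=7: r + 6k = 787.463 → ⌈·⌉ = 788
j=8: r + 7k = 906.729666… → ⌈·⌉ = 907
j=9: r + 8k = 1025.996333… → ⌈·⌉ = 1026
j=10: r + 9k = 1145.263 → ⌈·⌉ = 1146
j=11: r + 10k = 1264.529666… → ⌈·⌉ = 1265
j=12: r + 11k = 1383.796333… → ⌈·⌉ = 1384
j=13: r + 12k = 1503.063 → ⌈·⌉ = 1504
j=14: r + 13k = 1622.329666… → ⌈·⌉ = 1623
j=15: r + 14k = 1741.596333… → ⌈·⌉ = 1742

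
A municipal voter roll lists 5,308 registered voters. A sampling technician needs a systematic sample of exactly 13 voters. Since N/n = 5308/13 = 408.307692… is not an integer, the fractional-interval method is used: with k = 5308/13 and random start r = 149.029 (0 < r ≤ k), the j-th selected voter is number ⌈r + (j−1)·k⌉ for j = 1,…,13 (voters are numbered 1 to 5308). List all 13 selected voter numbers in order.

150, 558, 966, 1374, 1783, 2191, 2599, 3008, 3416, 3824, 4233, 4641, 5049

j=1: r + 0k = 149.029 → ⌈·⌉ = 150
j=2: r + 1k = 557.336692… → ⌈·⌉ = 558
j=3: r + 2k = 965.644384… → ⌈·⌉ = 966
j=4: r + 3k = 1373.952076… → ⌈·⌉ = 1374
j=5: r + 4k = 1782.259769… → ⌈·⌉ = 1783
j=6: r + 5k = 2190.567461… → ⌈·⌉ = 2191
j=7: r + 6k = 2598.875153… → ⌈·⌉ = 2599
j=8: r + 7k = 3007.182846… → ⌈·⌉ = 3008
j=9: r + 8k = 3415.490538… → ⌈·⌉ = 3416
j=10: r + 9k = 3823.798230… → ⌈·⌉ = 3824
j=11: r + 10k = 4232.105923… → ⌈·⌉ = 4233
j=12: r + 11k = 4640.413615… → ⌈·⌉ = 4641
j=13: r + 12k = 5048.721307… → ⌈·⌉ = 5049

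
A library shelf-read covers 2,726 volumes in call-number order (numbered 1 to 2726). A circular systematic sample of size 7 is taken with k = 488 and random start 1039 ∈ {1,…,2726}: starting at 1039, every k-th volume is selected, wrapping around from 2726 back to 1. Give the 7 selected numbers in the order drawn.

Selection 1: 1039
Selection 2: 1039 + 488 = 1527
Selection 3: 1527 + 488 = 2015
Selection 4: 2015 + 488 = 2503
Selection 5: 2503 + 488 = 2991 → 2991 − 2726 = 265
Selection 6: 265 + 488 = 753
Selection 7: 753 + 488 = 1241

1039, 1527, 2015, 2503, 265, 753, 1241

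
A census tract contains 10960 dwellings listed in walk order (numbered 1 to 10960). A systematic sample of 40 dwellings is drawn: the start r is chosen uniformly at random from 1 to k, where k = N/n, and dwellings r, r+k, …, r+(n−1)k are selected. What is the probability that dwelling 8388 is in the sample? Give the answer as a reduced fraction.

1/274

k = 10960/40 = 274.
Dwelling 8388 is selected iff r ≡ 8388 (mod 274); exactly one such r in {1,…,274}.
Inclusion probability = 1/274.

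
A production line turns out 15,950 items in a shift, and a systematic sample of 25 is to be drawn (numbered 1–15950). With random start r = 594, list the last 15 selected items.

k = N/n = 15950/25 = 638
11th selection = 594 + 10×638 = 6974
12th: 6974 + 638 = 7612
13th: 7612 + 638 = 8250
14th: 8250 + 638 = 8888
15th: 8888 + 638 = 9526
16th: 9526 + 638 = 10164
17th: 10164 + 638 = 10802
18th: 10802 + 638 = 11440
19th: 11440 + 638 = 12078
20th: 12078 + 638 = 12716
21st: 12716 + 638 = 13354
22nd: 13354 + 638 = 13992
23rd: 13992 + 638 = 14630
24th: 14630 + 638 = 15268
25th: 15268 + 638 = 15906

6974, 7612, 8250, 8888, 9526, 10164, 10802, 11440, 12078, 12716, 13354, 13992, 14630, 15268, 15906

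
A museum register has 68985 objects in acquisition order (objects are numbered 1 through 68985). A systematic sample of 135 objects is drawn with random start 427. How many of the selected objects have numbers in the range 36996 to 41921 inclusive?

10

k = 68985/135 = 511
First selection ≥ 36996: 427 + ⌈(36996−427)/511⌉·511 = 427 + 72×511 = 37219
Last selection ≤ 41921: 427 + ⌊(41921−427)/511⌋·511 = 427 + 81×511 = 41818
Count = 81 − 72 + 1 = 10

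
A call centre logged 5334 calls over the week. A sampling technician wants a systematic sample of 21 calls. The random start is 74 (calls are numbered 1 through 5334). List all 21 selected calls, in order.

k = N/n = 5334/21 = 254
call 1: 74
call 2: 74 + 254 = 328
call 3: 328 + 254 = 582
call 4: 582 + 254 = 836
call 5: 836 + 254 = 1090
call 6: 1090 + 254 = 1344
call 7: 1344 + 254 = 1598
call 8: 1598 + 254 = 1852
call 9: 1852 + 254 = 2106
call 10: 2106 + 254 = 2360
call 11: 2360 + 254 = 2614
call 12: 2614 + 254 = 2868
call 13: 2868 + 254 = 3122
call 14: 3122 + 254 = 3376
call 15: 3376 + 254 = 3630
call 16: 3630 + 254 = 3884
call 17: 3884 + 254 = 4138
call 18: 4138 + 254 = 4392
call 19: 4392 + 254 = 4646
call 20: 4646 + 254 = 4900
call 21: 4900 + 254 = 5154

74, 328, 582, 836, 1090, 1344, 1598, 1852, 2106, 2360, 2614, 2868, 3122, 3376, 3630, 3884, 4138, 4392, 4646, 4900, 5154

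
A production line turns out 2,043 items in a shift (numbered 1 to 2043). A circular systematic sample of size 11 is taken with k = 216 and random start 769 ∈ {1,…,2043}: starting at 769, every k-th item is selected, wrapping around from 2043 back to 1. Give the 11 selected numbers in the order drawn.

Selection 1: 769
Selection 2: 769 + 216 = 985
Selection 3: 985 + 216 = 1201
Selection 4: 1201 + 216 = 1417
Selection 5: 1417 + 216 = 1633
Selection 6: 1633 + 216 = 1849
Selection 7: 1849 + 216 = 2065 → 2065 − 2043 = 22
Selection 8: 22 + 216 = 238
Selection 9: 238 + 216 = 454
Selection 10: 454 + 216 = 670
Selection 11: 670 + 216 = 886

769, 985, 1201, 1417, 1633, 1849, 22, 238, 454, 670, 886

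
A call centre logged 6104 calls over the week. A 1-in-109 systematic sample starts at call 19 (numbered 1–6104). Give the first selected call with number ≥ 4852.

4924

k = 109
Steps past start: ⌈(4852 − 19)/109⌉ = ⌈4833/109⌉ = 45
Selected call: 19 + 45×109 = 4924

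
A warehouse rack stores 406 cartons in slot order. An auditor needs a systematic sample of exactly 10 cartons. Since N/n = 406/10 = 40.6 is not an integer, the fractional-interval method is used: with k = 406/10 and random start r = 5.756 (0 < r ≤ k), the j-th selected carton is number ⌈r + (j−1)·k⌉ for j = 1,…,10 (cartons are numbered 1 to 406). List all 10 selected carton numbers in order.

6, 47, 87, 128, 169, 209, 250, 290, 331, 372

j=1: r + 0k = 5.756 → ⌈·⌉ = 6
j=2: r + 1k = 46.356 → ⌈·⌉ = 47
j=3: r + 2k = 86.956 → ⌈·⌉ = 87
j=4: r + 3k = 127.556 → ⌈·⌉ = 128
j=5: r + 4k = 168.156 → ⌈·⌉ = 169
j=6: r + 5k = 208.756 → ⌈·⌉ = 209
j=7: r + 6k = 249.356 → ⌈·⌉ = 250
j=8: r + 7k = 289.956 → ⌈·⌉ = 290
j=9: r + 8k = 330.556 → ⌈·⌉ = 331
j=10: r + 9k = 371.156 → ⌈·⌉ = 372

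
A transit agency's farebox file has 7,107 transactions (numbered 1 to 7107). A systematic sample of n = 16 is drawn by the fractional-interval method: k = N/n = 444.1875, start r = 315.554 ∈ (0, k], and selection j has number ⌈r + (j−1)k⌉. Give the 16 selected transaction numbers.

316, 760, 1204, 1649, 2093, 2537, 2981, 3425, 3870, 4314, 4758, 5202, 5646, 6090, 6535, 6979

j=1: r + 0k = 315.554 → ⌈·⌉ = 316
j=2: r + 1k = 759.7415 → ⌈·⌉ = 760
j=3: r + 2k = 1203.929 → ⌈·⌉ = 1204
j=4: r + 3k = 1648.1165 → ⌈·⌉ = 1649
j=5: r + 4k = 2092.304 → ⌈·⌉ = 2093
j=6: r + 5k = 2536.4915 → ⌈·⌉ = 2537
j=7: r + 6k = 2980.679 → ⌈·⌉ = 2981
j=8: r + 7k = 3424.8665 → ⌈·⌉ = 3425
j=9: r + 8k = 3869.054 → ⌈·⌉ = 3870
j=10: r + 9k = 4313.2415 → ⌈·⌉ = 4314
j=11: r + 10k = 4757.429 → ⌈·⌉ = 4758
j=12: r + 11k = 5201.6165 → ⌈·⌉ = 5202
j=13: r + 12k = 5645.804 → ⌈·⌉ = 5646
j=14: r + 13k = 6089.9915 → ⌈·⌉ = 6090
j=15: r + 14k = 6534.179 → ⌈·⌉ = 6535
j=16: r + 15k = 6978.3665 → ⌈·⌉ = 6979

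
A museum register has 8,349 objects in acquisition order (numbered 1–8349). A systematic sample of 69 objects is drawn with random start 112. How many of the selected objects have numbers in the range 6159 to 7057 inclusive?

8

k = 8349/69 = 121
First selection ≥ 6159: 112 + ⌈(6159−112)/121⌉·121 = 112 + 50×121 = 6162
Last selection ≤ 7057: 112 + ⌊(7057−112)/121⌋·121 = 112 + 57×121 = 7009
Count = 57 − 50 + 1 = 8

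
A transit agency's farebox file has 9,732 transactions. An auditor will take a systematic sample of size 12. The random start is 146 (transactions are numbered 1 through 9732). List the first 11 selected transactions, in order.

146, 957, 1768, 2579, 3390, 4201, 5012, 5823, 6634, 7445, 8256

k = N/n = 9732/12 = 811
transaction 1: 146
transaction 2: 146 + 811 = 957
transaction 3: 957 + 811 = 1768
transaction 4: 1768 + 811 = 2579
transaction 5: 2579 + 811 = 3390
transaction 6: 3390 + 811 = 4201
transaction 7: 4201 + 811 = 5012
transaction 8: 5012 + 811 = 5823
transaction 9: 5823 + 811 = 6634
transaction 10: 6634 + 811 = 7445
transaction 11: 7445 + 811 = 8256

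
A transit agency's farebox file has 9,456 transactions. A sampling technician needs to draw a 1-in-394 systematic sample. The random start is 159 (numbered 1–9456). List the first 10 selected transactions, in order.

transaction 1: 159
transaction 2: 159 + 394 = 553
transaction 3: 553 + 394 = 947
transaction 4: 947 + 394 = 1341
transaction 5: 1341 + 394 = 1735
transaction 6: 1735 + 394 = 2129
transaction 7: 2129 + 394 = 2523
transaction 8: 2523 + 394 = 2917
transaction 9: 2917 + 394 = 3311
transaction 10: 3311 + 394 = 3705

159, 553, 947, 1341, 1735, 2129, 2523, 2917, 3311, 3705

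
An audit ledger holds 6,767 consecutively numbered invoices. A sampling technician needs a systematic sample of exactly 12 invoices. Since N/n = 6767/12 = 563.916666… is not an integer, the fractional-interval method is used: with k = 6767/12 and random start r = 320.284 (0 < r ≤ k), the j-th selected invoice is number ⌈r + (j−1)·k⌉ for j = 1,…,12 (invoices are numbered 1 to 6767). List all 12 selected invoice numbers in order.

j=1: r + 0k = 320.284 → ⌈·⌉ = 321
j=2: r + 1k = 884.200666… → ⌈·⌉ = 885
j=3: r + 2k = 1448.117333… → ⌈·⌉ = 1449
j=4: r + 3k = 2012.034 → ⌈·⌉ = 2013
j=5: r + 4k = 2575.950666… → ⌈·⌉ = 2576
j=6: r + 5k = 3139.867333… → ⌈·⌉ = 3140
j=7: r + 6k = 3703.784 → ⌈·⌉ = 3704
j=8: r + 7k = 4267.700666… → ⌈·⌉ = 4268
j=9: r + 8k = 4831.617333… → ⌈·⌉ = 4832
j=10: r + 9k = 5395.534 → ⌈·⌉ = 5396
j=11: r + 10k = 5959.450666… → ⌈·⌉ = 5960
j=12: r + 11k = 6523.367333… → ⌈·⌉ = 6524

321, 885, 1449, 2013, 2576, 3140, 3704, 4268, 4832, 5396, 5960, 6524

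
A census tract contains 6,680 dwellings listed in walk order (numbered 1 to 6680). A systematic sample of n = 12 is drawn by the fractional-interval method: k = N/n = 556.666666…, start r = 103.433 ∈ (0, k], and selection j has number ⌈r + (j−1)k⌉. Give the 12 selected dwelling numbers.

104, 661, 1217, 1774, 2331, 2887, 3444, 4001, 4557, 5114, 5671, 6227

j=1: r + 0k = 103.433 → ⌈·⌉ = 104
j=2: r + 1k = 660.099666… → ⌈·⌉ = 661
j=3: r + 2k = 1216.766333… → ⌈·⌉ = 1217
j=4: r + 3k = 1773.433 → ⌈·⌉ = 1774
j=5: r + 4k = 2330.099666… → ⌈·⌉ = 2331
j=6: r + 5k = 2886.766333… → ⌈·⌉ = 2887
j=7: r + 6k = 3443.433 → ⌈·⌉ = 3444
j=8: r + 7k = 4000.099666… → ⌈·⌉ = 4001
j=9: r + 8k = 4556.766333… → ⌈·⌉ = 4557
j=10: r + 9k = 5113.433 → ⌈·⌉ = 5114
j=11: r + 10k = 5670.099666… → ⌈·⌉ = 5671
j=12: r + 11k = 6226.766333… → ⌈·⌉ = 6227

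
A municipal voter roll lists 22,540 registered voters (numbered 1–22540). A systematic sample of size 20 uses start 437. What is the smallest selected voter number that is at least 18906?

19596

k = 22540/20 = 1127
Steps past start: ⌈(18906 − 437)/1127⌉ = ⌈18469/1127⌉ = 17
Selected voter: 437 + 17×1127 = 19596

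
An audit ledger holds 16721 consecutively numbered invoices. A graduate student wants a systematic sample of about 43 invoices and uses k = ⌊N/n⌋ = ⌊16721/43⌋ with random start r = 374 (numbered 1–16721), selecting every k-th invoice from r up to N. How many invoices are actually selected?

k = ⌊16721/43⌋ = 388
Achieved size = ⌊(16721 − 374)/388⌋ + 1 = ⌊16347/388⌋ + 1 = 42 + 1 = 43
(last selection: 374 + 42×388 = 16670 ≤ 16721; next would be 17058 > 16721)

43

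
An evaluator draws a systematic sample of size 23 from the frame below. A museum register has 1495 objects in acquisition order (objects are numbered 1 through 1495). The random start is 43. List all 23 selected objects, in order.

k = N/n = 1495/23 = 65
object 1: 43
object 2: 43 + 65 = 108
object 3: 108 + 65 = 173
object 4: 173 + 65 = 238
object 5: 238 + 65 = 303
object 6: 303 + 65 = 368
object 7: 368 + 65 = 433
object 8: 433 + 65 = 498
object 9: 498 + 65 = 563
object 10: 563 + 65 = 628
object 11: 628 + 65 = 693
object 12: 693 + 65 = 758
object 13: 758 + 65 = 823
object 14: 823 + 65 = 888
object 15: 888 + 65 = 953
object 16: 953 + 65 = 1018
object 17: 1018 + 65 = 1083
object 18: 1083 + 65 = 1148
object 19: 1148 + 65 = 1213
object 20: 1213 + 65 = 1278
object 21: 1278 + 65 = 1343
object 22: 1343 + 65 = 1408
object 23: 1408 + 65 = 1473

43, 108, 173, 238, 303, 368, 433, 498, 563, 628, 693, 758, 823, 888, 953, 1018, 1083, 1148, 1213, 1278, 1343, 1408, 1473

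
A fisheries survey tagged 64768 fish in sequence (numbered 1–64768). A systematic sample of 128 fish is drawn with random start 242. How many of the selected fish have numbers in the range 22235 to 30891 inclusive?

17

k = 64768/128 = 506
First selection ≥ 22235: 242 + ⌈(22235−242)/506⌉·506 = 242 + 44×506 = 22506
Last selection ≤ 30891: 242 + ⌊(30891−242)/506⌋·506 = 242 + 60×506 = 30602
Count = 60 − 44 + 1 = 17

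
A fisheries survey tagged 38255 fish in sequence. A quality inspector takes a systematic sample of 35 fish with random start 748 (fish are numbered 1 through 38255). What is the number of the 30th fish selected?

k = 38255/35 = 1093
30th selection = r + (30−1)·k = 748 + 29×1093 = 748 + 31697 = 32445

32445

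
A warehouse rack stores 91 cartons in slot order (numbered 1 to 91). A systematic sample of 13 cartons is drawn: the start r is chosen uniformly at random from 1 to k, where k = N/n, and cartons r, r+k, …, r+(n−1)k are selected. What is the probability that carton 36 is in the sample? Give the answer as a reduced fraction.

1/7

k = 91/13 = 7.
Carton 36 is selected iff r ≡ 36 (mod 7); exactly one such r in {1,…,7}.
Inclusion probability = 1/7.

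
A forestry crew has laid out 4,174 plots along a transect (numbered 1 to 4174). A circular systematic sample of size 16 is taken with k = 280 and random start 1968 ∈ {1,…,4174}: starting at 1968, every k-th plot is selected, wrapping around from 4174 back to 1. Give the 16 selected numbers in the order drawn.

Selection 1: 1968
Selection 2: 1968 + 280 = 2248
Selection 3: 2248 + 280 = 2528
Selection 4: 2528 + 280 = 2808
Selection 5: 2808 + 280 = 3088
Selection 6: 3088 + 280 = 3368
Selection 7: 3368 + 280 = 3648
Selection 8: 3648 + 280 = 3928
Selection 9: 3928 + 280 = 4208 → 4208 − 4174 = 34
Selection 10: 34 + 280 = 314
Selection 11: 314 + 280 = 594
Selection 12: 594 + 280 = 874
Selection 13: 874 + 280 = 1154
Selection 14: 1154 + 280 = 1434
Selection 15: 1434 + 280 = 1714
Selection 16: 1714 + 280 = 1994

1968, 2248, 2528, 2808, 3088, 3368, 3648, 3928, 34, 314, 594, 874, 1154, 1434, 1714, 1994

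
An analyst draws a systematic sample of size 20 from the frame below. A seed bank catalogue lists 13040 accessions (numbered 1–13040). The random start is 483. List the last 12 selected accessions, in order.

k = N/n = 13040/20 = 652
9th selection = 483 + 8×652 = 5699
10th: 5699 + 652 = 6351
11th: 6351 + 652 = 7003
12th: 7003 + 652 = 7655
13th: 7655 + 652 = 8307
14th: 8307 + 652 = 8959
15th: 8959 + 652 = 9611
16th: 9611 + 652 = 10263
17th: 10263 + 652 = 10915
18th: 10915 + 652 = 11567
19th: 11567 + 652 = 12219
20th: 12219 + 652 = 12871

5699, 6351, 7003, 7655, 8307, 8959, 9611, 10263, 10915, 11567, 12219, 12871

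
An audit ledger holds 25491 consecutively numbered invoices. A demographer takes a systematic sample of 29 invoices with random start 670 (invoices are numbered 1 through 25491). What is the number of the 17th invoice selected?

k = 25491/29 = 879
17th selection = r + (17−1)·k = 670 + 16×879 = 670 + 14064 = 14734

14734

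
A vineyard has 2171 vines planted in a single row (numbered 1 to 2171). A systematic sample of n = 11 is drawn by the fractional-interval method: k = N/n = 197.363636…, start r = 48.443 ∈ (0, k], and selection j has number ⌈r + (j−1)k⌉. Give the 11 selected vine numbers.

49, 246, 444, 641, 838, 1036, 1233, 1430, 1628, 1825, 2023

j=1: r + 0k = 48.443 → ⌈·⌉ = 49
j=2: r + 1k = 245.806636… → ⌈·⌉ = 246
j=3: r + 2k = 443.170272… → ⌈·⌉ = 444
j=4: r + 3k = 640.533909… → ⌈·⌉ = 641
j=5: r + 4k = 837.897545… → ⌈·⌉ = 838
j=6: r + 5k = 1035.261181… → ⌈·⌉ = 1036
j=7: r + 6k = 1232.624818… → ⌈·⌉ = 1233
j=8: r + 7k = 1429.988454… → ⌈·⌉ = 1430
j=9: r + 8k = 1627.352090… → ⌈·⌉ = 1628
j=10: r + 9k = 1824.715727… → ⌈·⌉ = 1825
j=11: r + 10k = 2022.079363… → ⌈·⌉ = 2023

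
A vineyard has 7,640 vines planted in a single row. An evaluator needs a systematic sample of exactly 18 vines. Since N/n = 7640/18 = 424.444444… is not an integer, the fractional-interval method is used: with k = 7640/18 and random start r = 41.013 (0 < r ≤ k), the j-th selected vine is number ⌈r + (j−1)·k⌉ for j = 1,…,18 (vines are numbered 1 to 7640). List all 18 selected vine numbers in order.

42, 466, 890, 1315, 1739, 2164, 2588, 3013, 3437, 3862, 4286, 4710, 5135, 5559, 5984, 6408, 6833, 7257

j=1: r + 0k = 41.013 → ⌈·⌉ = 42
j=2: r + 1k = 465.457444… → ⌈·⌉ = 466
j=3: r + 2k = 889.901888… → ⌈·⌉ = 890
j=4: r + 3k = 1314.346333… → ⌈·⌉ = 1315
j=5: r + 4k = 1738.790777… → ⌈·⌉ = 1739
j=6: r + 5k = 2163.235222… → ⌈·⌉ = 2164
j=7: r + 6k = 2587.679666… → ⌈·⌉ = 2588
j=8: r + 7k = 3012.124111… → ⌈·⌉ = 3013
j=9: r + 8k = 3436.568555… → ⌈·⌉ = 3437
j=10: r + 9k = 3861.013 → ⌈·⌉ = 3862
j=11: r + 10k = 4285.457444… → ⌈·⌉ = 4286
j=12: r + 11k = 4709.901888… → ⌈·⌉ = 4710
j=13: r + 12k = 5134.346333… → ⌈·⌉ = 5135
j=14: r + 13k = 5558.790777… → ⌈·⌉ = 5559
j=15: r + 14k = 5983.235222… → ⌈·⌉ = 5984
j=16: r + 15k = 6407.679666… → ⌈·⌉ = 6408
j=17: r + 16k = 6832.124111… → ⌈·⌉ = 6833
j=18: r + 17k = 7256.568555… → ⌈·⌉ = 7257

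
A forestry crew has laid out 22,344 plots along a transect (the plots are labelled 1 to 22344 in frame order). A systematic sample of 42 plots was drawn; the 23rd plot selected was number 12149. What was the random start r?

k = 22344/42 = 532
r = 12149 − (23−1)×532 = 12149 − 11704 = 445

445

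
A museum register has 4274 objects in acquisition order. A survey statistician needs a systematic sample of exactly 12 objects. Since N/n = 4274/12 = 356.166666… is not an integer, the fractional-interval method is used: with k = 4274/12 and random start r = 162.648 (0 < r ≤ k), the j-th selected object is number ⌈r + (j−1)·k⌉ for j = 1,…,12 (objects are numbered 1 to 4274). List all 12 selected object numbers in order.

163, 519, 875, 1232, 1588, 1944, 2300, 2656, 3012, 3369, 3725, 4081

j=1: r + 0k = 162.648 → ⌈·⌉ = 163
j=2: r + 1k = 518.814666… → ⌈·⌉ = 519
j=3: r + 2k = 874.981333… → ⌈·⌉ = 875
j=4: r + 3k = 1231.148 → ⌈·⌉ = 1232
j=5: r + 4k = 1587.314666… → ⌈·⌉ = 1588
j=6: r + 5k = 1943.481333… → ⌈·⌉ = 1944
j=7: r + 6k = 2299.648 → ⌈·⌉ = 2300
j=8: r + 7k = 2655.814666… → ⌈·⌉ = 2656
j=9: r + 8k = 3011.981333… → ⌈·⌉ = 3012
j=10: r + 9k = 3368.148 → ⌈·⌉ = 3369
j=11: r + 10k = 3724.314666… → ⌈·⌉ = 3725
j=12: r + 11k = 4080.481333… → ⌈·⌉ = 4081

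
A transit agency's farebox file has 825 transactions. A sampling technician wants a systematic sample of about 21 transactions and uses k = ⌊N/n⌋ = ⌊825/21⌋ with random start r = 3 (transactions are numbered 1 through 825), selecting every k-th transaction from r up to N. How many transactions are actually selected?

22

k = ⌊825/21⌋ = 39
Achieved size = ⌊(825 − 3)/39⌋ + 1 = ⌊822/39⌋ + 1 = 21 + 1 = 22
(last selection: 3 + 21×39 = 822 ≤ 825; next would be 861 > 825)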